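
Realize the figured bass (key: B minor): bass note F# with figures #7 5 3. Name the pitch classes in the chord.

A third above F# in this key is A.
A fifth above F# in this key is C#.
A seventh above F# in this key is E, raised to E# by the sharp.
Together with the bass F#, this spells F# minor-major seventh in root position.

F#, A, C#, E#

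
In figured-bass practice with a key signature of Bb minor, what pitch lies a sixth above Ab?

F

Counting 5 letter steps above Ab lands on F; in Bb minor, that letter is F.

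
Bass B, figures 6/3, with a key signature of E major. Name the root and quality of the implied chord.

The figures 6/3 indicate a triad in first inversion.
In first inversion the root lies a sixth above the bass: a sixth above B in E major is G#.
The chord tones are B, D#, G#, giving G# minor.

G# minor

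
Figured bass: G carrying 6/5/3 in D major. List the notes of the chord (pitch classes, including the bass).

A third above G in this key is B.
A fifth above G in this key is D.
A sixth above G in this key is E.
Together with the bass G, this spells E minor seventh in first inversion.

G, B, D, E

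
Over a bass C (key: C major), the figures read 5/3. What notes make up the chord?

A third above C in this key is E.
A fifth above C in this key is G.
Together with the bass C, this spells C major in root position.

C, E, G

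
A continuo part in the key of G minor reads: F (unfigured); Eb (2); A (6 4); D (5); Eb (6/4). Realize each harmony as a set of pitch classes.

F (5/3): F, A, C.
Eb (6/4/2): Eb, F, A, C.
A (6/4): A, D, F.
D (5/3): D, F, A.
Eb (6/4): Eb, A, C.

F, A, C | Eb, F, A, C | A, D, F | D, F, A | Eb, A, C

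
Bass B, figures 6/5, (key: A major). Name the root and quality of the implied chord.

G# half-diminished seventh

The figures 6/5 indicate a seventh chord in first inversion.
In first inversion the root lies a sixth above the bass: a sixth above B in A major is G#.
The chord tones are B, D, F#, G#, giving G# half-diminished seventh.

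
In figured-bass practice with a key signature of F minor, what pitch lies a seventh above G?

Counting 6 letter steps above G lands on F; in F minor, that letter is F.

F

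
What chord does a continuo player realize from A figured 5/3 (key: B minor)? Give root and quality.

The figures 5/3 indicate a triad in root position.
In root position the bass is the root, so the root is A.
The chord tones are A, C#, E, giving A major.

A major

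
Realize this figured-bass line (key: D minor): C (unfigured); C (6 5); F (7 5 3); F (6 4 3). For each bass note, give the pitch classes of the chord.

C (5/3): C, E, G.
C (6/5/3): C, E, G, A.
F (7/5/3): F, A, C, E.
F (6/4/3): F, A, Bb, D.

C, E, G | C, E, G, A | F, A, C, E | F, A, Bb, D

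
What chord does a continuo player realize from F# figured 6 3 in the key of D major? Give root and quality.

D major

The figures 6 3 indicate a triad in first inversion.
In first inversion the root lies a sixth above the bass: a sixth above F# in D major is D.
The chord tones are F#, A, D, giving D major.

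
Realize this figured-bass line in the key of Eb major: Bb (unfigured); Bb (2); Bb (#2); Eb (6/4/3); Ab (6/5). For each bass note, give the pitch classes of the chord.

Bb (5/3): Bb, D, F.
Bb (6/4/2): Bb, C, Eb, G.
Bb (6/4/#2): Bb, C#, Eb, G.
Eb (6/4/3): Eb, G, Ab, C.
Ab (6/5/3): Ab, C, Eb, F.

Bb, D, F | Bb, C, Eb, G | Bb, C#, Eb, G | Eb, G, Ab, C | Ab, C, Eb, F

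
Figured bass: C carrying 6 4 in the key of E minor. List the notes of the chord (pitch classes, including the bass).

A fourth above C in this key is F#.
A sixth above C in this key is A.
Together with the bass C, this spells F# diminished in second inversion.

C, F#, A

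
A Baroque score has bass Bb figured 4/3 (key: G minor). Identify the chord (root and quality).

The figures 4/3 indicate a seventh chord in second inversion.
In second inversion the root lies a fourth above the bass: a fourth above Bb in G minor is Eb.
The chord tones are Bb, D, Eb, G, giving Eb major seventh.

Eb major seventh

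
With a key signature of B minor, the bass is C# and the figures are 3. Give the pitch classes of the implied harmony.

C#, E, G

The written figures 3 are shorthand for 5/3: the 5 is implied.
A third above C# in this key is E.
A fifth above C# in this key is G.
Together with the bass C#, this spells C# diminished in root position.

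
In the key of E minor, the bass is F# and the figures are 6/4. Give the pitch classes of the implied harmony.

F#, B, D

A fourth above F# in this key is B.
A sixth above F# in this key is D.
Together with the bass F#, this spells B minor in second inversion.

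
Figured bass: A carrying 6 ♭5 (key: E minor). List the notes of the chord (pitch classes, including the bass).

The written figures 6 ♭5 are shorthand for 6/5/3: the 3 is implied.
A third above A in this key is C.
A fifth above A in this key is E, lowered to Eb by the flat.
A sixth above A in this key is F#.
Together with the bass A, this spells F# diminished seventh in first inversion.

A, C, Eb, F#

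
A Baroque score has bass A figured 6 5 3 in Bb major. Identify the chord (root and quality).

The figures 6 5 3 indicate a seventh chord in first inversion.
In first inversion the root lies a sixth above the bass: a sixth above A in Bb major is F.
The chord tones are A, C, Eb, F, giving F dominant seventh.

F dominant seventh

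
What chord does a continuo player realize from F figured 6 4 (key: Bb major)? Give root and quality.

The figures 6 4 indicate a triad in second inversion.
In second inversion the root lies a fourth above the bass: a fourth above F in Bb major is Bb.
The chord tones are F, Bb, D, giving Bb major.

Bb major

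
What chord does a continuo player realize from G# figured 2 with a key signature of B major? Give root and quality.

The figures 2 indicate a seventh chord in third inversion.
In third inversion the root lies a second above the bass: a second above G# in B major is A#.
The chord tones are G#, A#, C#, E, giving A# half-diminished seventh.

A# half-diminished seventh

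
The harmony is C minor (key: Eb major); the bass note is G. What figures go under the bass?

6/4

G is the fifth of C minor, so the chord is in second inversion.
A triad in second inversion is figured 6/4, conventionally abbreviated 6/4.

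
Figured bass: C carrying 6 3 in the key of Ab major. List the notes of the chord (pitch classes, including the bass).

A third above C in this key is Eb.
A sixth above C in this key is Ab.
Together with the bass C, this spells Ab major in first inversion.

C, Eb, Ab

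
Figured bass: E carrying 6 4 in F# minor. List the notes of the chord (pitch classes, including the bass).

A fourth above E in this key is A.
A sixth above E in this key is C#.
Together with the bass E, this spells A major in second inversion.

E, A, C#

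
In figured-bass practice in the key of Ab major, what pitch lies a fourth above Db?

Counting 3 letter steps above Db lands on G; in Ab major, that letter is G.

G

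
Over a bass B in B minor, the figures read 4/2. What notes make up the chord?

B, C#, E, G

The written figures 4/2 are shorthand for 6/4/2: the 6 is implied.
A second above B in this key is C#.
A fourth above B in this key is E.
A sixth above B in this key is G.
Together with the bass B, this spells C# half-diminished seventh in third inversion.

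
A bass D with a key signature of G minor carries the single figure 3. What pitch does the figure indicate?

F

Counting 2 letter steps above D lands on F; in G minor, that letter is F.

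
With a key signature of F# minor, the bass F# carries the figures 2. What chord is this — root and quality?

The figures 2 indicate a seventh chord in third inversion.
In third inversion the root lies a second above the bass: a second above F# in F# minor is G#.
The chord tones are F#, G#, B, D, giving G# half-diminished seventh.

G# half-diminished seventh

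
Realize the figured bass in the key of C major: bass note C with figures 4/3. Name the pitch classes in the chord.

The written figures 4/3 are shorthand for 6/4/3: the 6 is implied.
A third above C in this key is E.
A fourth above C in this key is F.
A sixth above C in this key is A.
Together with the bass C, this spells F major seventh in second inversion.

C, E, F, A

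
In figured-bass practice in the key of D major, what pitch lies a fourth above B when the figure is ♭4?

Counting 3 letter steps above B lands on E; in D major, that letter is E.
The b4 figure lowers it a semitone, giving Eb.

Eb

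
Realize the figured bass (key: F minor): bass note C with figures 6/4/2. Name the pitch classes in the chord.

C, Db, F, Ab

A second above C in this key is Db.
A fourth above C in this key is F.
A sixth above C in this key is Ab.
Together with the bass C, this spells Db major seventh in third inversion.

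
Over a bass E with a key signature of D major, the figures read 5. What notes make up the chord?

The written figures 5 are shorthand for 5/3: the 3 is implied.
A third above E in this key is G.
A fifth above E in this key is B.
Together with the bass E, this spells E minor in root position.

E, G, B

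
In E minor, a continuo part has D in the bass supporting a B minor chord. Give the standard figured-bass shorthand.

D is the third of B minor, so the chord is in first inversion.
A triad in first inversion is figured 6/3, conventionally abbreviated 6.

6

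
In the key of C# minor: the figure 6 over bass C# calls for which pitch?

A

Counting 5 letter steps above C# lands on A; in C# minor, that letter is A.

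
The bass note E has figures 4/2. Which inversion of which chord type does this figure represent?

4/2 is shorthand for 6/4/2.
Intervals of 6/4/2 above the bass form a seventh chord; the bass is the seventh, so this is third inversion.

seventh chord, third inversion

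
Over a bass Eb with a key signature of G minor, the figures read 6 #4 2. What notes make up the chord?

A second above Eb in this key is F.
A fourth above Eb in this key is A, raised to A# by the sharp.
A sixth above Eb in this key is C.

Eb, F, A#, C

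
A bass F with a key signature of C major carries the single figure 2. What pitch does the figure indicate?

G

Counting 1 letter step above F lands on G; in C major, that letter is G.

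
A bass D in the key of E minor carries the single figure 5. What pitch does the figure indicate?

Counting 4 letter steps above D lands on A; in E minor, that letter is A.

A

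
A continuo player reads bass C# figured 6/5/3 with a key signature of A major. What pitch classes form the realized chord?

A third above C# in this key is E.
A fifth above C# in this key is G#.
A sixth above C# in this key is A.
Together with the bass C#, this spells A major seventh in first inversion.

C#, E, G#, A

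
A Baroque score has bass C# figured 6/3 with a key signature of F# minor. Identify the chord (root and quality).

A major

The figures 6/3 indicate a triad in first inversion.
In first inversion the root lies a sixth above the bass: a sixth above C# in F# minor is A.
The chord tones are C#, E, A, giving A major.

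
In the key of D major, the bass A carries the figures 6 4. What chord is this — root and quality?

D major

The figures 6 4 indicate a triad in second inversion.
In second inversion the root lies a fourth above the bass: a fourth above A in D major is D.
The chord tones are A, D, F#, giving D major.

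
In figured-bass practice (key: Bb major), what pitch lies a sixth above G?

Counting 5 letter steps above G lands on E; in Bb major, that letter is Eb.

Eb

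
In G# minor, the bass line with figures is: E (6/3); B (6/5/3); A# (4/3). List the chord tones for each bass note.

E (6/3): E, G#, C#.
B (6/5/3): B, D#, F#, G#.
A# (6/4/3): A#, C#, D#, F#.

E, G#, C# | B, D#, F#, G# | A#, C#, D#, F#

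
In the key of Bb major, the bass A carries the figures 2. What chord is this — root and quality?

The figures 2 indicate a seventh chord in third inversion.
In third inversion the root lies a second above the bass: a second above A in Bb major is Bb.
The chord tones are A, Bb, D, F, giving Bb major seventh.

Bb major seventh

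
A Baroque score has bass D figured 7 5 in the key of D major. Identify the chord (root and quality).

D major seventh

The figures 7 5 indicate a seventh chord in root position.
In root position the bass is the root, so the root is D.
The chord tones are D, F#, A, C#, giving D major seventh.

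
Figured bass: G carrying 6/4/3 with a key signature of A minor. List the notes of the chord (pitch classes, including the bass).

G, B, C, E

A third above G in this key is B.
A fourth above G in this key is C.
A sixth above G in this key is E.
Together with the bass G, this spells C major seventh in second inversion.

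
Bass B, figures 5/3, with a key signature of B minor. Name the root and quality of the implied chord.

The figures 5/3 indicate a triad in root position.
In root position the bass is the root, so the root is B.
The chord tones are B, D, F#, giving B minor.

B minor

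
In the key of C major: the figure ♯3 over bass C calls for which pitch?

Counting 2 letter steps above C lands on E; in C major, that letter is E.
The #3 figure raises it a semitone, giving E#.

E#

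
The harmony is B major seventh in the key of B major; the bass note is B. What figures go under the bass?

7

B is the root of B major seventh, so the chord is in root position.
A seventh chord in root position is figured 7/5/3, conventionally abbreviated 7.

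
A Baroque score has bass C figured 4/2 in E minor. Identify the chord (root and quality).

The figures 4/2 indicate a seventh chord in third inversion.
In third inversion the root lies a second above the bass: a second above C in E minor is D.
The chord tones are C, D, F#, A, giving D dominant seventh.

D dominant seventh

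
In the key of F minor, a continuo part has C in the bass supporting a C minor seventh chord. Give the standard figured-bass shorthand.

C is the root of C minor seventh, so the chord is in root position.
A seventh chord in root position is figured 7/5/3, conventionally abbreviated 7.

7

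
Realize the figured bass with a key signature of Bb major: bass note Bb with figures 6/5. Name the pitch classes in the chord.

The written figures 6/5 are shorthand for 6/5/3: the 3 is implied.
A third above Bb in this key is D.
A fifth above Bb in this key is F.
A sixth above Bb in this key is G.
Together with the bass Bb, this spells G minor seventh in first inversion.

Bb, D, F, G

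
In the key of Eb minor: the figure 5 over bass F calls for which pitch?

Counting 4 letter steps above F lands on C; in Eb minor, that letter is Cb.

Cb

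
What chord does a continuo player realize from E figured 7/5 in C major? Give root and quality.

The figures 7/5 indicate a seventh chord in root position.
In root position the bass is the root, so the root is E.
The chord tones are E, G, B, D, giving E minor seventh.

E minor seventh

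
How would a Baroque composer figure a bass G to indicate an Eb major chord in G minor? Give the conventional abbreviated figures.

G is the third of Eb major, so the chord is in first inversion.
A triad in first inversion is figured 6/3, conventionally abbreviated 6.

6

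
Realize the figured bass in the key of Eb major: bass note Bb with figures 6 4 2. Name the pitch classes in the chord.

A second above Bb in this key is C.
A fourth above Bb in this key is Eb.
A sixth above Bb in this key is G.
Together with the bass Bb, this spells C minor seventh in third inversion.

Bb, C, Eb, G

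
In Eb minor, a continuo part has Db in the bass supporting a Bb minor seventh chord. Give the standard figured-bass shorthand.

Db is the third of Bb minor seventh, so the chord is in first inversion.
A seventh chord in first inversion is figured 6/5/3, conventionally abbreviated 6/5.

6/5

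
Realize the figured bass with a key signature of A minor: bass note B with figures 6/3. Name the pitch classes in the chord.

A third above B in this key is D.
A sixth above B in this key is G.
Together with the bass B, this spells G major in first inversion.

B, D, G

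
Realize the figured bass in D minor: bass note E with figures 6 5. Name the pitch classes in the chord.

E, G, Bb, C

The written figures 6 5 are shorthand for 6/5/3: the 3 is implied.
A third above E in this key is G.
A fifth above E in this key is Bb.
A sixth above E in this key is C.
Together with the bass E, this spells C dominant seventh in first inversion.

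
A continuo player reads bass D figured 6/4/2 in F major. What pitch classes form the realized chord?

D, E, G, Bb

A second above D in this key is E.
A fourth above D in this key is G.
A sixth above D in this key is Bb.
Together with the bass D, this spells E half-diminished seventh in third inversion.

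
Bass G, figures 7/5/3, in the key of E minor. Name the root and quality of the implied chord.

G major seventh

The figures 7/5/3 indicate a seventh chord in root position.
In root position the bass is the root, so the root is G.
The chord tones are G, B, D, F#, giving G major seventh.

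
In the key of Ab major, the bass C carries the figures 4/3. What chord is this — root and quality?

The figures 4/3 indicate a seventh chord in second inversion.
In second inversion the root lies a fourth above the bass: a fourth above C in Ab major is F.
The chord tones are C, Eb, F, Ab, giving F minor seventh.

F minor seventh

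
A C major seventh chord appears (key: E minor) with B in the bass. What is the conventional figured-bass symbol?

4/2

B is the seventh of C major seventh, so the chord is in third inversion.
A seventh chord in third inversion is figured 6/4/2, conventionally abbreviated 4/2.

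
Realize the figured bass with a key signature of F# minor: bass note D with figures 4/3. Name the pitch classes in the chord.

D, F#, G#, B

The written figures 4/3 are shorthand for 6/4/3: the 6 is implied.
A third above D in this key is F#.
A fourth above D in this key is G#.
A sixth above D in this key is B.
Together with the bass D, this spells G# half-diminished seventh in second inversion.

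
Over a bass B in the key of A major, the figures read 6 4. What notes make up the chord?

B, E, G#

A fourth above B in this key is E.
A sixth above B in this key is G#.
Together with the bass B, this spells E major in second inversion.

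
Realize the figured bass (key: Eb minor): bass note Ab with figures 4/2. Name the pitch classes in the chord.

The written figures 4/2 are shorthand for 6/4/2: the 6 is implied.
A second above Ab in this key is Bb.
A fourth above Ab in this key is Db.
A sixth above Ab in this key is F.
Together with the bass Ab, this spells Bb minor seventh in third inversion.

Ab, Bb, Db, F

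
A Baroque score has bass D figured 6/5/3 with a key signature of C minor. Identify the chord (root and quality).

Bb dominant seventh

The figures 6/5/3 indicate a seventh chord in first inversion.
In first inversion the root lies a sixth above the bass: a sixth above D in C minor is Bb.
The chord tones are D, F, Ab, Bb, giving Bb dominant seventh.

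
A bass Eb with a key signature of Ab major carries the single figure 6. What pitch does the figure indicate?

C

Counting 5 letter steps above Eb lands on C; in Ab major, that letter is C.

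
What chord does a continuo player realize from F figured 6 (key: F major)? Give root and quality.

D minor

The figures 6 indicate a triad in first inversion.
In first inversion the root lies a sixth above the bass: a sixth above F in F major is D.
The chord tones are F, A, D, giving D minor.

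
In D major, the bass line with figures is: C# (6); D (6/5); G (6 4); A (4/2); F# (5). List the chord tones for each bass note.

C# (6/3): C#, E, A.
D (6/5/3): D, F#, A, B.
G (6/4): G, C#, E.
A (6/4/2): A, B, D, F#.
F# (5/3): F#, A, C#.

C#, E, A | D, F#, A, B | G, C#, E | A, B, D, F# | F#, A, C#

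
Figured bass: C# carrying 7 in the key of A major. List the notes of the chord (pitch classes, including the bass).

C#, E, G#, B

The written figures 7 are shorthand for 7/5/3: the 5/3 are implied.
A third above C# in this key is E.
A fifth above C# in this key is G#.
A seventh above C# in this key is B.
Together with the bass C#, this spells C# minor seventh in root position.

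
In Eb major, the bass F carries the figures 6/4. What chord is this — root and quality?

The figures 6/4 indicate a triad in second inversion.
In second inversion the root lies a fourth above the bass: a fourth above F in Eb major is Bb.
The chord tones are F, Bb, D, giving Bb major.

Bb major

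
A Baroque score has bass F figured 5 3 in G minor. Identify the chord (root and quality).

F major

The figures 5 3 indicate a triad in root position.
In root position the bass is the root, so the root is F.
The chord tones are F, A, C, giving F major.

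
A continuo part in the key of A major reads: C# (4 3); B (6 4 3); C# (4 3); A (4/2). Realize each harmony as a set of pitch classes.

C#, E, F#, A | B, D, E, G# | C#, E, F#, A | A, B, D, F#

C# (6/4/3): C#, E, F#, A.
B (6/4/3): B, D, E, G#.
C# (6/4/3): C#, E, F#, A.
A (6/4/2): A, B, D, F#.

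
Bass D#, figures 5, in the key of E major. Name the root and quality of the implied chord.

D# diminished

The figures 5 indicate a triad in root position.
In root position the bass is the root, so the root is D#.
The chord tones are D#, F#, A, giving D# diminished.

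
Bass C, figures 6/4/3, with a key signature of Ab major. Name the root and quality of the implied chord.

F minor seventh

The figures 6/4/3 indicate a seventh chord in second inversion.
In second inversion the root lies a fourth above the bass: a fourth above C in Ab major is F.
The chord tones are C, Eb, F, Ab, giving F minor seventh.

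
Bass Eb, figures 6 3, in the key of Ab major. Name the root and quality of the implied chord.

The figures 6 3 indicate a triad in first inversion.
In first inversion the root lies a sixth above the bass: a sixth above Eb in Ab major is C.
The chord tones are Eb, G, C, giving C minor.

C minor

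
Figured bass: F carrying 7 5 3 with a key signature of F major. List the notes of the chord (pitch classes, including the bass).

F, A, C, E

A third above F in this key is A.
A fifth above F in this key is C.
A seventh above F in this key is E.
Together with the bass F, this spells F major seventh in root position.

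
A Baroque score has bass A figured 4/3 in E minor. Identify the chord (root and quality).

The figures 4/3 indicate a seventh chord in second inversion.
In second inversion the root lies a fourth above the bass: a fourth above A in E minor is D.
The chord tones are A, C, D, F#, giving D dominant seventh.

D dominant seventh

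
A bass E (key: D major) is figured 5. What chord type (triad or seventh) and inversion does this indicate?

triad, root position

5 is shorthand for 5/3.
Intervals of 5/3 above the bass form a triad; the bass is the root, so this is root position.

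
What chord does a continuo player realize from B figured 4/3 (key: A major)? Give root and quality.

E dominant seventh

The figures 4/3 indicate a seventh chord in second inversion.
In second inversion the root lies a fourth above the bass: a fourth above B in A major is E.
The chord tones are B, D, E, G#, giving E dominant seventh.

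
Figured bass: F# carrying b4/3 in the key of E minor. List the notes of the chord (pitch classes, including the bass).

F#, A, Bb, D

The written figures b4/3 are shorthand for 6/4/3: the 6 is implied.
A third above F# in this key is A.
A fourth above F# in this key is B, lowered to Bb by the flat.
A sixth above F# in this key is D.
Together with the bass F#, this spells Bb augmented major seventh in second inversion.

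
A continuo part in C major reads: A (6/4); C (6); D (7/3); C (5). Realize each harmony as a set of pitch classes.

A, D, F | C, E, A | D, F, A, C | C, E, G

A (6/4): A, D, F.
C (6/3): C, E, A.
D (7/5/3): D, F, A, C.
C (5/3): C, E, G.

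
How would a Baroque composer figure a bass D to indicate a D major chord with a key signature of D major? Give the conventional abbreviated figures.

D is the root of D major, so the chord is in root position.
A triad in root position is figured 5/3, conventionally abbreviated (no figures — root-position triad).

no figures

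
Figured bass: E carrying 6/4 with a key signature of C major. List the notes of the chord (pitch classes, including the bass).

E, A, C

A fourth above E in this key is A.
A sixth above E in this key is C.
Together with the bass E, this spells A minor in second inversion.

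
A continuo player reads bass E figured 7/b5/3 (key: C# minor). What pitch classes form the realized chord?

E, G#, Bb, D#

A third above E in this key is G#.
A fifth above E in this key is B, lowered to Bb by the flat.
A seventh above E in this key is D#.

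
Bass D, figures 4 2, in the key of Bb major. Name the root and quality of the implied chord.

Eb major seventh

The figures 4 2 indicate a seventh chord in third inversion.
In third inversion the root lies a second above the bass: a second above D in Bb major is Eb.
The chord tones are D, Eb, G, Bb, giving Eb major seventh.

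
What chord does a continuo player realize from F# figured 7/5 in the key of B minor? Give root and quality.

The figures 7/5 indicate a seventh chord in root position.
In root position the bass is the root, so the root is F#.
The chord tones are F#, A, C#, E, giving F# minor seventh.

F# minor seventh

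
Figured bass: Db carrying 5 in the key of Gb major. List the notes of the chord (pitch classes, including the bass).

Db, F, Ab

The written figures 5 are shorthand for 5/3: the 3 is implied.
A third above Db in this key is F.
A fifth above Db in this key is Ab.
Together with the bass Db, this spells Db major in root position.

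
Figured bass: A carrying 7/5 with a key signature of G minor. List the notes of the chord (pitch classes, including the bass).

The written figures 7/5 are shorthand for 7/5/3: the 3 is implied.
A third above A in this key is C.
A fifth above A in this key is Eb.
A seventh above A in this key is G.
Together with the bass A, this spells A half-diminished seventh in root position.

A, C, Eb, G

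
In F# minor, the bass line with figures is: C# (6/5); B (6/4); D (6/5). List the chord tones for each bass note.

C# (6/5/3): C#, E, G#, A.
B (6/4): B, E, G#.
D (6/5/3): D, F#, A, B.

C#, E, G#, A | B, E, G# | D, F#, A, B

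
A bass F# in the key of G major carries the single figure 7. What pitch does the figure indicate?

Counting 6 letter steps above F# lands on E; in G major, that letter is E.

E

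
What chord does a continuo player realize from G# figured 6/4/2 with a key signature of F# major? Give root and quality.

The figures 6/4/2 indicate a seventh chord in third inversion.
In third inversion the root lies a second above the bass: a second above G# in F# major is A#.
The chord tones are G#, A#, C#, E#, giving A# minor seventh.

A# minor seventh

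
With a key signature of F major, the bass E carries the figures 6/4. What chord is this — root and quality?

The figures 6/4 indicate a triad in second inversion.
In second inversion the root lies a fourth above the bass: a fourth above E in F major is A.
The chord tones are E, A, C, giving A minor.

A minor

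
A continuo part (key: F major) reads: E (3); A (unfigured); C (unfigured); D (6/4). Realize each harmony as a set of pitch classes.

E, G, Bb | A, C, E | C, E, G | D, G, Bb

E (5/3): E, G, Bb.
A (5/3): A, C, E.
C (5/3): C, E, G.
D (6/4): D, G, Bb.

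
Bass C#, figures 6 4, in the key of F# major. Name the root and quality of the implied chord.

F# major

The figures 6 4 indicate a triad in second inversion.
In second inversion the root lies a fourth above the bass: a fourth above C# in F# major is F#.
The chord tones are C#, F#, A#, giving F# major.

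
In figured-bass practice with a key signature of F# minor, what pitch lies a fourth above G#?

Counting 3 letter steps above G# lands on C; in F# minor, that letter is C#.

C#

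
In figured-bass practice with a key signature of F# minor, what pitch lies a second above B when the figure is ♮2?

Counting 1 letter step above B lands on C; in F# minor, that letter is C#.
The ♮2 figure makes it natural, giving C.

C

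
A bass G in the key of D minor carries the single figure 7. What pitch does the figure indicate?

Counting 6 letter steps above G lands on F; in D minor, that letter is F.

F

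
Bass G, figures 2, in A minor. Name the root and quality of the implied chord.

The figures 2 indicate a seventh chord in third inversion.
In third inversion the root lies a second above the bass: a second above G in A minor is A.
The chord tones are G, A, C, E, giving A minor seventh.

A minor seventh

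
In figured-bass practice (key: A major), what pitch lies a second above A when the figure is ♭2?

Counting 1 letter step above A lands on B; in A major, that letter is B.
The b2 figure lowers it a semitone, giving Bb.

Bb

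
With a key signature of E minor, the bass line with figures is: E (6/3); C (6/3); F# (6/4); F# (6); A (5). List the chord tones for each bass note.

E (6/3): E, G, C.
C (6/3): C, E, A.
F# (6/4): F#, B, D.
F# (6/3): F#, A, D.
A (5/3): A, C, E.

E, G, C | C, E, A | F#, B, D | F#, A, D | A, C, E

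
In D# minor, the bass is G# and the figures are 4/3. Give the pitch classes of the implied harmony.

G#, B, C#, E#

The written figures 4/3 are shorthand for 6/4/3: the 6 is implied.
A third above G# in this key is B.
A fourth above G# in this key is C#.
A sixth above G# in this key is E#.
Together with the bass G#, this spells C# dominant seventh in second inversion.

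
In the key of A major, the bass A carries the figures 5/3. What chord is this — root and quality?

The figures 5/3 indicate a triad in root position.
In root position the bass is the root, so the root is A.
The chord tones are A, C#, E, giving A major.

A major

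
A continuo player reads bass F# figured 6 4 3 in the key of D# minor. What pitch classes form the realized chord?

F#, A#, B, D#

A third above F# in this key is A#.
A fourth above F# in this key is B.
A sixth above F# in this key is D#.
Together with the bass F#, this spells B major seventh in second inversion.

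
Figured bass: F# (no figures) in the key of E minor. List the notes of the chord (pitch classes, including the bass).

F#, A, C

An unfigured bass implies 5/3.
A third above F# in this key is A.
A fifth above F# in this key is C.
Together with the bass F#, this spells F# diminished in root position.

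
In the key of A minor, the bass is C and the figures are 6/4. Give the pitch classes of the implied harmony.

C, F, A

A fourth above C in this key is F.
A sixth above C in this key is A.
Together with the bass C, this spells F major in second inversion.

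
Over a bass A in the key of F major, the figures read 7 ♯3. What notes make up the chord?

A, C#, E, G

The written figures 7 ♯3 are shorthand for 7/5/3: the 5 is implied.
A third above A in this key is C, raised to C# by the sharp.
A fifth above A in this key is E.
A seventh above A in this key is G.
Together with the bass A, this spells A dominant seventh in root position.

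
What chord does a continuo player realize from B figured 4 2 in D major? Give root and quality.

The figures 4 2 indicate a seventh chord in third inversion.
In third inversion the root lies a second above the bass: a second above B in D major is C#.
The chord tones are B, C#, E, G, giving C# half-diminished seventh.

C# half-diminished seventh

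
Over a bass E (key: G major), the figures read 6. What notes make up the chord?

The written figures 6 are shorthand for 6/3: the 3 is implied.
A third above E in this key is G.
A sixth above E in this key is C.
Together with the bass E, this spells C major in first inversion.

E, G, C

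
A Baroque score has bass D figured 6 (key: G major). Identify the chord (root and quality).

The figures 6 indicate a triad in first inversion.
In first inversion the root lies a sixth above the bass: a sixth above D in G major is B.
The chord tones are D, F#, B, giving B minor.

B minor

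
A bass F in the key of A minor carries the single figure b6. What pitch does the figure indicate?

Counting 5 letter steps above F lands on D; in A minor, that letter is D.
The b6 figure lowers it a semitone, giving Db.

Db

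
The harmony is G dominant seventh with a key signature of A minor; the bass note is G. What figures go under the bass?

7

G is the root of G dominant seventh, so the chord is in root position.
A seventh chord in root position is figured 7/5/3, conventionally abbreviated 7.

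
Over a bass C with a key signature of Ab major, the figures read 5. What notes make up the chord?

C, Eb, G

The written figures 5 are shorthand for 5/3: the 3 is implied.
A third above C in this key is Eb.
A fifth above C in this key is G.
Together with the bass C, this spells C minor in root position.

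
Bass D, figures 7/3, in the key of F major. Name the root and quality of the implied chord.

The figures 7/3 indicate a seventh chord in root position.
In root position the bass is the root, so the root is D.
The chord tones are D, F, A, C, giving D minor seventh.

D minor seventh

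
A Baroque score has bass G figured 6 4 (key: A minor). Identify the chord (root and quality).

C major

The figures 6 4 indicate a triad in second inversion.
In second inversion the root lies a fourth above the bass: a fourth above G in A minor is C.
The chord tones are G, C, E, giving C major.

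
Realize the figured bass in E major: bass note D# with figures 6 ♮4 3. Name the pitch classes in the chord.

A third above D# in this key is F#.
A fourth above D# in this key is G#, made natural (G) by the ♮ figure.
A sixth above D# in this key is B.
Together with the bass D#, this spells G augmented major seventh in second inversion.

D#, F#, G, B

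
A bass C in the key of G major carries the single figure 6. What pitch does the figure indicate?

A

Counting 5 letter steps above C lands on A; in G major, that letter is A.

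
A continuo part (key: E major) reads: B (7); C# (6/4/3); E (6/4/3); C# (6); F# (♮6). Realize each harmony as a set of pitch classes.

B (7/5/3): B, D#, F#, A.
C# (6/4/3): C#, E, F#, A.
E (6/4/3): E, G#, A, C#.
C# (6/3): C#, E, A.
F# (♮6/3): F#, A, D.

B, D#, F#, A | C#, E, F#, A | E, G#, A, C# | C#, E, A | F#, A, D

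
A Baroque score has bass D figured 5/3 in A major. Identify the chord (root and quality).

The figures 5/3 indicate a triad in root position.
In root position the bass is the root, so the root is D.
The chord tones are D, F#, A, giving D major.

D major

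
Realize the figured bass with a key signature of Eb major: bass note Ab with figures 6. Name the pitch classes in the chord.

The written figures 6 are shorthand for 6/3: the 3 is implied.
A third above Ab in this key is C.
A sixth above Ab in this key is F.
Together with the bass Ab, this spells F minor in first inversion.

Ab, C, F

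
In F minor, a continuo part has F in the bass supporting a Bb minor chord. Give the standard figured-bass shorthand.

6/4

F is the fifth of Bb minor, so the chord is in second inversion.
A triad in second inversion is figured 6/4, conventionally abbreviated 6/4.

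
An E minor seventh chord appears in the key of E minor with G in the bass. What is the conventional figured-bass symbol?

G is the third of E minor seventh, so the chord is in first inversion.
A seventh chord in first inversion is figured 6/5/3, conventionally abbreviated 6/5.

6/5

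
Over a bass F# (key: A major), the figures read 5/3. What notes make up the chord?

A third above F# in this key is A.
A fifth above F# in this key is C#.
Together with the bass F#, this spells F# minor in root position.

F#, A, C#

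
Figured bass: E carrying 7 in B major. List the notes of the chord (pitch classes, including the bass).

The written figures 7 are shorthand for 7/5/3: the 5/3 are implied.
A third above E in this key is G#.
A fifth above E in this key is B.
A seventh above E in this key is D#.
Together with the bass E, this spells E major seventh in root position.

E, G#, B, D#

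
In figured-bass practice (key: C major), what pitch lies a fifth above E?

B

Counting 4 letter steps above E lands on B; in C major, that letter is B.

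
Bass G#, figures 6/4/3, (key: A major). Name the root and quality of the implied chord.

C# minor seventh

The figures 6/4/3 indicate a seventh chord in second inversion.
In second inversion the root lies a fourth above the bass: a fourth above G# in A major is C#.
The chord tones are G#, B, C#, E, giving C# minor seventh.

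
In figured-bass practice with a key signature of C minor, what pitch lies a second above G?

Ab

Counting 1 letter step above G lands on A; in C minor, that letter is Ab.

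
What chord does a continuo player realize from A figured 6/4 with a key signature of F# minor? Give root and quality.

D major

The figures 6/4 indicate a triad in second inversion.
In second inversion the root lies a fourth above the bass: a fourth above A in F# minor is D.
The chord tones are A, D, F#, giving D major.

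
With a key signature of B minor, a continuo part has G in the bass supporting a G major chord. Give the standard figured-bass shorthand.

no figures

G is the root of G major, so the chord is in root position.
A triad in root position is figured 5/3, conventionally abbreviated (no figures — root-position triad).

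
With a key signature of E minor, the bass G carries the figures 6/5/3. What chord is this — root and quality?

E minor seventh

The figures 6/5/3 indicate a seventh chord in first inversion.
In first inversion the root lies a sixth above the bass: a sixth above G in E minor is E.
The chord tones are G, B, D, E, giving E minor seventh.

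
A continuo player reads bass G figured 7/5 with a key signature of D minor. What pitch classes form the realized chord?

The written figures 7/5 are shorthand for 7/5/3: the 3 is implied.
A third above G in this key is Bb.
A fifth above G in this key is D.
A seventh above G in this key is F.
Together with the bass G, this spells G minor seventh in root position.

G, Bb, D, F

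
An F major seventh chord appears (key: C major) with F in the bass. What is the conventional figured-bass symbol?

7

F is the root of F major seventh, so the chord is in root position.
A seventh chord in root position is figured 7/5/3, conventionally abbreviated 7.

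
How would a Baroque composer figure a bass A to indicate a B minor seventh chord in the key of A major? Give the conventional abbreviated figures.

4/2

A is the seventh of B minor seventh, so the chord is in third inversion.
A seventh chord in third inversion is figured 6/4/2, conventionally abbreviated 4/2.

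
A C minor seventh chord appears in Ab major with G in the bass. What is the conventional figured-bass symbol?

4/3

G is the fifth of C minor seventh, so the chord is in second inversion.
A seventh chord in second inversion is figured 6/4/3, conventionally abbreviated 4/3.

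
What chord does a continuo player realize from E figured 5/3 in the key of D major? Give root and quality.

The figures 5/3 indicate a triad in root position.
In root position the bass is the root, so the root is E.
The chord tones are E, G, B, giving E minor.

E minor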